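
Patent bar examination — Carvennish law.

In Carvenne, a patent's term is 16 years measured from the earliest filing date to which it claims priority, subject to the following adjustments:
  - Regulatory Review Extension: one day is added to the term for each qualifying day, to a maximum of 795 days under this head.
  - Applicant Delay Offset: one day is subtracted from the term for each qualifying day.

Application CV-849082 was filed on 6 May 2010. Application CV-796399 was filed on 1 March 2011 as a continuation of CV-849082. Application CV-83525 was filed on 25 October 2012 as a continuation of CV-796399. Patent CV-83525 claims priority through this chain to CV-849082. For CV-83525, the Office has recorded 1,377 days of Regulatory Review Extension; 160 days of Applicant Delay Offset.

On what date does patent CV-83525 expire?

January 31, 2028

Earliest priority filing: 6 May 2010.
Base term: 6 May 2010 + 16 years → 6 May 2026.
Regulatory Review Extension: 1377 days claimed exceeds the 795-day cap, so +795 days → 9 July 2028.
Applicant Delay Offset: −160 days → 31 January 2028.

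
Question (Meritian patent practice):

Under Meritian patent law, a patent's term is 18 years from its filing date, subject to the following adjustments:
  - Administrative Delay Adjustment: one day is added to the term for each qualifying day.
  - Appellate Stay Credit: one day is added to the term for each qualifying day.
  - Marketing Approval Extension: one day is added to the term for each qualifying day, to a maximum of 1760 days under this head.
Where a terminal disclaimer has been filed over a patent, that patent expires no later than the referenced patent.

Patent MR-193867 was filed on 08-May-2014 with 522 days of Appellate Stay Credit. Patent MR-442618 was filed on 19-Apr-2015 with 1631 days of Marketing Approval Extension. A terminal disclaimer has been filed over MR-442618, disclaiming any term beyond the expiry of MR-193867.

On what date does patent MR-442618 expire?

Natural term of MR-442618:
  Base: filing + 18 years → 19 April 2033.
  Marketing Approval Extension: 1631 days (within the 1760-day cap) → +1631 days → 6 October 2037.
Expiry of referenced patent MR-193867:
  Base: filing + 18 years → 8 May 2032.
  Appellate Stay Credit: +522 days → 12 October 2033.
Terminal disclaimer: MR-442618 expires on the earlier of 6 October 2037 and 12 October 2033.

2033-10-12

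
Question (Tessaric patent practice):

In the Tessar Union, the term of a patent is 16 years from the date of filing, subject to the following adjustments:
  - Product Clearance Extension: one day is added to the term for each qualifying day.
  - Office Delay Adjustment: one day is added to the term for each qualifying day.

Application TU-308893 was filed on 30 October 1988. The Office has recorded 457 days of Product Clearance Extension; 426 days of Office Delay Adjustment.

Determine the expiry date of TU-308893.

2007-04-01

Base term: filing date + 16 years → 30 October 2004.
Product Clearance Extension: +457 days → 30 January 2006.
Office Delay Adjustment: +426 days → 1 April 2007.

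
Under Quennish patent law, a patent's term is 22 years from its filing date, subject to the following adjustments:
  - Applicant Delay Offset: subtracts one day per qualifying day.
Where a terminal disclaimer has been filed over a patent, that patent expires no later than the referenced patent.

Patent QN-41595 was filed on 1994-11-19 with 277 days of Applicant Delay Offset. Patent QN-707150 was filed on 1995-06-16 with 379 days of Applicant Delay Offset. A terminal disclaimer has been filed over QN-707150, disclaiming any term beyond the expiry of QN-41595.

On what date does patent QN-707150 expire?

Natural term of QN-707150:
  Base: filing + 22 years → 16 June 2017.
  Applicant Delay Offset: −379 days → 2 June 2016.
Expiry of referenced patent QN-41595:
  Base: filing + 22 years → 19 November 2016.
  Applicant Delay Offset: −277 days → 16 February 2016.
Terminal disclaimer: QN-707150 expires on the earlier of 2 June 2016 and 16 February 2016.

February 16, 2016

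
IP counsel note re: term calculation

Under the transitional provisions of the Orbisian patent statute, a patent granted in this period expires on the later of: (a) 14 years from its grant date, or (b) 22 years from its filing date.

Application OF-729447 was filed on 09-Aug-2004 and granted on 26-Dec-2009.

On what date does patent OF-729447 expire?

(a) grant + 14 years → 26 December 2023.
(b) filing + 22 years → 9 August 2026.
Later of the two: 9 August 2026.

August 9, 2026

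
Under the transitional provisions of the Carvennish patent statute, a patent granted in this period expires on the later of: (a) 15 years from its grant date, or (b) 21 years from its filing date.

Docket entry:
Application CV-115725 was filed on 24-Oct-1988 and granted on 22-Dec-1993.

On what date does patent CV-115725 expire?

(a) grant + 15 years → 22 December 2008.
(b) filing + 21 years → 24 October 2009.
Later of the two: 24 October 2009.

2009-10-24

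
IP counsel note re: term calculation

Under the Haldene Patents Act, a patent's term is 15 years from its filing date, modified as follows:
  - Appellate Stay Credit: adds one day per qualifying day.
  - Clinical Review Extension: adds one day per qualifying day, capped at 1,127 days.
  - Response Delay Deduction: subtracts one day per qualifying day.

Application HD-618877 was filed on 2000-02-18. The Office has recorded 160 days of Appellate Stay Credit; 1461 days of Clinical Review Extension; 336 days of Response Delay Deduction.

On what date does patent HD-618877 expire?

Base term: filing date + 15 years → 18 February 2015.
Appellate Stay Credit: +160 days → 28 July 2015.
Clinical Review Extension: 1461 days claimed exceeds the 1127-day cap, so +1127 days → 28 August 2018.
Response Delay Deduction: −336 days → 26 September 2017.

2017-09-26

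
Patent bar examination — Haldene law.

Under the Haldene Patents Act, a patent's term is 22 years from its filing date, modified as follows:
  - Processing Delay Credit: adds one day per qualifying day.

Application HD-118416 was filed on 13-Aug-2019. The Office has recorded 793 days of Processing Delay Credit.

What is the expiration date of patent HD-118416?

Base term: filing date + 22 years → 13 August 2041.
Processing Delay Credit: +793 days → 15 October 2043.

2043-10-15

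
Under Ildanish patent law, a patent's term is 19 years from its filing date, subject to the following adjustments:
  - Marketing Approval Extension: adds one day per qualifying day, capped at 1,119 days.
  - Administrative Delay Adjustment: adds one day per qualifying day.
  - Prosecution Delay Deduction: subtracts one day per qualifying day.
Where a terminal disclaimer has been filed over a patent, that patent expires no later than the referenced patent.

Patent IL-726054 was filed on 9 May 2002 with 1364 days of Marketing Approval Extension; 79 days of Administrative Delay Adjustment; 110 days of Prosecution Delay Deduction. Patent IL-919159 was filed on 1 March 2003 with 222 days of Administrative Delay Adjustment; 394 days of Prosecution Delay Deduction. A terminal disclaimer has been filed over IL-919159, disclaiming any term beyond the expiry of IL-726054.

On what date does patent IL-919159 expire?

Natural term of IL-919159:
  Base: filing + 19 years → 1 March 2022.
  Administrative Delay Adjustment: +222 days → 9 October 2022.
  Prosecution Delay Deduction: −394 days → 10 September 2021.
Expiry of referenced patent IL-726054:
  Base: filing + 19 years → 9 May 2021.
  Marketing Approval Extension: 1364 days claimed exceeds the 1119-day cap, so +1119 days → 1 June 2024.
  Administrative Delay Adjustment: +79 days → 19 August 2024.
  Prosecution Delay Deduction: −110 days → 1 May 2024.
Terminal disclaimer: IL-919159 expires on the earlier of 10 September 2021 and 1 May 2024.

2021-09-10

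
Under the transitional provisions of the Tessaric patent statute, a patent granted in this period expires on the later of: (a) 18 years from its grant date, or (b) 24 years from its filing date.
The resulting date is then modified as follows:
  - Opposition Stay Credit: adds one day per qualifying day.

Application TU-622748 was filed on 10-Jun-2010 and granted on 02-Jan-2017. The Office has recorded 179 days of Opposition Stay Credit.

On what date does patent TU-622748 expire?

June 30, 2035

(a) grant + 18 years → 2 January 2035.
(b) filing + 24 years → 10 June 2034.
Later of the two: 2 January 2035.
Opposition Stay Credit: +179 days → 30 June 2035.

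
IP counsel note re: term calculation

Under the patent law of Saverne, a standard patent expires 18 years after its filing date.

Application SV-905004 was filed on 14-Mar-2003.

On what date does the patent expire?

March 14, 2021

Filing date + 18 years → 14 March 2021.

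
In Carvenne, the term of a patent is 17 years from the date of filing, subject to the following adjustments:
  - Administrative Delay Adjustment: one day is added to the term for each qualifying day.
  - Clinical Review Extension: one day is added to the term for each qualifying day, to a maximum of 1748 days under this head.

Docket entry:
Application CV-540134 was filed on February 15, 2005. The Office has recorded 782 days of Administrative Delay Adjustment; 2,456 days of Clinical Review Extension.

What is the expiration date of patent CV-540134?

January 19, 2029

Base term: filing date + 17 years → 15 February 2022.
Administrative Delay Adjustment: +782 days → 7 April 2024.
Clinical Review Extension: 2456 days claimed exceeds the 1748-day cap, so +1748 days → 19 January 2029.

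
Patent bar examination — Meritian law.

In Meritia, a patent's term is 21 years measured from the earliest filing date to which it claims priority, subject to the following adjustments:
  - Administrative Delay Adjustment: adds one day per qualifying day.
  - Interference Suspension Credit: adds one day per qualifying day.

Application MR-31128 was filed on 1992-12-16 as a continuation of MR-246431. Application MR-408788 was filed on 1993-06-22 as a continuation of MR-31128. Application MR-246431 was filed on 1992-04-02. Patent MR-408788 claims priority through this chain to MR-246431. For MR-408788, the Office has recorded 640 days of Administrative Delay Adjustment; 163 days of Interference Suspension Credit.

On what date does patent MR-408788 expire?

Earliest priority filing: 2 April 1992.
Base term: 2 April 1992 + 21 years → 2 April 2013.
Administrative Delay Adjustment: +640 days → 2 January 2015.
Interference Suspension Credit: +163 days → 14 June 2015.

June 14, 2015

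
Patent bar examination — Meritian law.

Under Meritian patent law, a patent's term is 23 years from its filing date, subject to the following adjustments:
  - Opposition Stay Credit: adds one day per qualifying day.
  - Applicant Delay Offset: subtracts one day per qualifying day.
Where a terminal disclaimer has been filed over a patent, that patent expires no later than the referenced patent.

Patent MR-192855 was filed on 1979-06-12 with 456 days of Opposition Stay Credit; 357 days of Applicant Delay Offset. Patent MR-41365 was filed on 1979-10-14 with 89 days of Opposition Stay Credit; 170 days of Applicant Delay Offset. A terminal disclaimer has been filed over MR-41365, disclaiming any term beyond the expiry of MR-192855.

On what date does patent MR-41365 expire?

Natural term of MR-41365:
  Base: filing + 23 years → 14 October 2002.
  Opposition Stay Credit: +89 days → 11 January 2003.
  Applicant Delay Offset: −170 days → 25 July 2002.
Expiry of referenced patent MR-192855:
  Base: filing + 23 years → 12 June 2002.
  Opposition Stay Credit: +456 days → 11 September 2003.
  Applicant Delay Offset: −357 days → 19 September 2002.
Terminal disclaimer: MR-41365 expires on the earlier of 25 July 2002 and 19 September 2002.

July 25, 2002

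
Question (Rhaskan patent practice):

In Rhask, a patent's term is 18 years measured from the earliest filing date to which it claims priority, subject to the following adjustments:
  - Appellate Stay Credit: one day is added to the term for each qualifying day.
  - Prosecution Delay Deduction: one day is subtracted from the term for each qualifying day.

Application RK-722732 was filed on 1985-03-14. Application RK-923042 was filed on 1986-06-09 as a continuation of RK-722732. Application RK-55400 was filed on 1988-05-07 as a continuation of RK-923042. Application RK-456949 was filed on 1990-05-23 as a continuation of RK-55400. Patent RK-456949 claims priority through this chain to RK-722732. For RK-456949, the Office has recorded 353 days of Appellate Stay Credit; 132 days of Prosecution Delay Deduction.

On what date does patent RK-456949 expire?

October 21, 2003

Earliest priority filing: 14 March 1985.
Base term: 14 March 1985 + 18 years → 14 March 2003.
Appellate Stay Credit: +353 days → 1 March 2004.
Prosecution Delay Deduction: −132 days → 21 October 2003.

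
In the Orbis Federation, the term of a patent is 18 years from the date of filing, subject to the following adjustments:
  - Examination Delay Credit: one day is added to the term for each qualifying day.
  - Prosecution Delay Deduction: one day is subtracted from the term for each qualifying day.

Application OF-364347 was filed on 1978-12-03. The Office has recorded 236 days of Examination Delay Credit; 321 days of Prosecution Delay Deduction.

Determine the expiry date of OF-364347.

Base term: filing date + 18 years → 3 December 1996.
Examination Delay Credit: +236 days → 27 July 1997.
Prosecution Delay Deduction: −321 days → 9 September 1996.

1996-09-09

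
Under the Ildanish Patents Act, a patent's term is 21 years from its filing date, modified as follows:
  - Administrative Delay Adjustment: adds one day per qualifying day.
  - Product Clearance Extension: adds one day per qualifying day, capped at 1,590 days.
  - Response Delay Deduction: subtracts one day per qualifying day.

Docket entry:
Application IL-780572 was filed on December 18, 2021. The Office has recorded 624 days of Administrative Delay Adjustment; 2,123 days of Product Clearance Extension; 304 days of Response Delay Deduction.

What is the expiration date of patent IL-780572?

Base term: filing date + 21 years → 18 December 2042.
Administrative Delay Adjustment: +624 days → 2 September 2044.
Product Clearance Extension: 2123 days claimed exceeds the 1590-day cap, so +1590 days → 9 January 2049.
Response Delay Deduction: −304 days → 11 March 2048.

2048-03-11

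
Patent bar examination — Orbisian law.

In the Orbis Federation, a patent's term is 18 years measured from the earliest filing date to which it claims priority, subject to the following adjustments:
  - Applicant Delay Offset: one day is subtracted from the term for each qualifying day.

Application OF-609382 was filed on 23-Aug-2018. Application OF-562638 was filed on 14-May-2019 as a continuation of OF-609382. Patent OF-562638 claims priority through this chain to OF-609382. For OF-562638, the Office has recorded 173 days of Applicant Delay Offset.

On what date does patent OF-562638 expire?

2036-03-03

Earliest priority filing: 23 August 2018.
Base term: 23 August 2018 + 18 years → 23 August 2036.
Applicant Delay Offset: −173 days → 3 March 2036.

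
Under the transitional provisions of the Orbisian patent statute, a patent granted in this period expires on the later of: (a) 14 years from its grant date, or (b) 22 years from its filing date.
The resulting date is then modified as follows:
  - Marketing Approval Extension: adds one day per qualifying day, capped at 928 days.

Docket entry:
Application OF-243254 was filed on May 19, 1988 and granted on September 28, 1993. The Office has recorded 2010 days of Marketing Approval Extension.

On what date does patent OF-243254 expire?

(a) grant + 14 years → 28 September 2007.
(b) filing + 22 years → 19 May 2010.
Later of the two: 19 May 2010.
Marketing Approval Extension: 2010 days claimed exceeds the 928-day cap, so +928 days → 2 December 2012.

December 2, 2012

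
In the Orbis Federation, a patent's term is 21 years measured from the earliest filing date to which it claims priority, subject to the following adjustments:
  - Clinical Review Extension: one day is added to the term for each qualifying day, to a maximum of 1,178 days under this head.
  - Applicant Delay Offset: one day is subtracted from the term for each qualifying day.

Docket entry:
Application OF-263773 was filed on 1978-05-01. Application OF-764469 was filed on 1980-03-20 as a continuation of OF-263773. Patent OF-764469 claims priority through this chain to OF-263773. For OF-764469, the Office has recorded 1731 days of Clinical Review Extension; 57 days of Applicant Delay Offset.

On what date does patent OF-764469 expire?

Earliest priority filing: 1 May 1978.
Base term: 1 May 1978 + 21 years → 1 May 1999.
Clinical Review Extension: 1731 days claimed exceeds the 1178-day cap, so +1178 days → 22 July 2002.
Applicant Delay Offset: −57 days → 26 May 2002.

2002-05-26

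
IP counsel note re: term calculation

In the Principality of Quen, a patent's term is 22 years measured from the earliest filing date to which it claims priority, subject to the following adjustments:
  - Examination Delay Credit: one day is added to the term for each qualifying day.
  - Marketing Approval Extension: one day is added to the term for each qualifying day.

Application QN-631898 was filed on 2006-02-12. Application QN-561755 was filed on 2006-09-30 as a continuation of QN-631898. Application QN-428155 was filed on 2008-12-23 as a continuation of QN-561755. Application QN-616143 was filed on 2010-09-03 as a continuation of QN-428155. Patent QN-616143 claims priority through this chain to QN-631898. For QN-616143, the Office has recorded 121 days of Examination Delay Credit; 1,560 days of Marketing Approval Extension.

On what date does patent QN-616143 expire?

Earliest priority filing: 12 February 2006.
Base term: 12 February 2006 + 22 years → 12 February 2028.
Examination Delay Credit: +121 days → 12 June 2028.
Marketing Approval Extension: +1560 days → 19 September 2032.

September 19, 2032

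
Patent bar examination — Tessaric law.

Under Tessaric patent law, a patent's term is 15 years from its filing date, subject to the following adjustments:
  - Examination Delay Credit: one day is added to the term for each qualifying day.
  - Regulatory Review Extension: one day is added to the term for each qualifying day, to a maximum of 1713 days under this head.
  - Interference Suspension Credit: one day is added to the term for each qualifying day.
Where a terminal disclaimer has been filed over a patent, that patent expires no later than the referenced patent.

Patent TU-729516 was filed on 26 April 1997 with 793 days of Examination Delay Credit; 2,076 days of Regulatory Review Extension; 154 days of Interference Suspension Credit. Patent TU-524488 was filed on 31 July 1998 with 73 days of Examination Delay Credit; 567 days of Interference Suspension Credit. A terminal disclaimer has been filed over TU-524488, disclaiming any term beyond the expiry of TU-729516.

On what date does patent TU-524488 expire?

2015-05-02

Natural term of TU-524488:
  Base: filing + 15 years → 31 July 2013.
  Examination Delay Credit: +73 days → 12 October 2013.
  Interference Suspension Credit: +567 days → 2 May 2015.
Expiry of referenced patent TU-729516:
  Base: filing + 15 years → 26 April 2012.
  Examination Delay Credit: +793 days → 28 June 2014.
  Regulatory Review Extension: 2076 days claimed exceeds the 1713-day cap, so +1713 days → 7 March 2019.
  Interference Suspension Credit: +154 days → 8 August 2019.
Terminal disclaimer: TU-524488 expires on the earlier of 2 May 2015 and 8 August 2019.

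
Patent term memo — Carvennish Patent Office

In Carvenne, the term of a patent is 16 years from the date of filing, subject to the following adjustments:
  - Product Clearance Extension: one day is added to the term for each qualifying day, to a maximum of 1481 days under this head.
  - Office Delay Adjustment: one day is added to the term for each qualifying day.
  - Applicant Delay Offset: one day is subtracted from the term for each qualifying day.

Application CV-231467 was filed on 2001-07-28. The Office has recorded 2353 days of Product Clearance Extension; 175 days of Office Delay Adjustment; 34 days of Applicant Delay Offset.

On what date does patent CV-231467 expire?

Base term: filing date + 16 years → 28 July 2017.
Product Clearance Extension: 2353 days claimed exceeds the 1481-day cap, so +1481 days → 17 August 2021.
Office Delay Adjustment: +175 days → 8 February 2022.
Applicant Delay Offset: −34 days → 5 January 2022.

2022-01-05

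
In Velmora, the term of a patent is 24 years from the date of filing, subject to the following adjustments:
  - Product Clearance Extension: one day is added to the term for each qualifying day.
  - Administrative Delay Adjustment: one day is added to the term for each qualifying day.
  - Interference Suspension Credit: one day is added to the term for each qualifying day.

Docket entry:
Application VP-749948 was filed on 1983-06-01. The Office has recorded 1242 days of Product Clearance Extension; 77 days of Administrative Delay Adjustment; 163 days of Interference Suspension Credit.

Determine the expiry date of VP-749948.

Base term: filing date + 24 years → 1 June 2007.
Product Clearance Extension: +1242 days → 25 October 2010.
Administrative Delay Adjustment: +77 days → 10 January 2011.
Interference Suspension Credit: +163 days → 22 June 2011.

June 22, 2011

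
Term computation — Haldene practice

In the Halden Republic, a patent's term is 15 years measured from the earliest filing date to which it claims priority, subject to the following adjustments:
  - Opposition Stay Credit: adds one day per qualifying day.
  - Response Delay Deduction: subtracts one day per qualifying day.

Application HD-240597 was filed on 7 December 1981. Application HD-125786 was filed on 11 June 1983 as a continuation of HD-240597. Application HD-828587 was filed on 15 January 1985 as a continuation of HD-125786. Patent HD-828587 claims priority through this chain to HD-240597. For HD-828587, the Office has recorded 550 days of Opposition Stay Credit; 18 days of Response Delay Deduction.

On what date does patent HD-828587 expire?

May 23, 1998

Earliest priority filing: 7 December 1981.
Base term: 7 December 1981 + 15 years → 7 December 1996.
Opposition Stay Credit: +550 days → 10 June 1998.
Response Delay Deduction: −18 days → 23 May 1998.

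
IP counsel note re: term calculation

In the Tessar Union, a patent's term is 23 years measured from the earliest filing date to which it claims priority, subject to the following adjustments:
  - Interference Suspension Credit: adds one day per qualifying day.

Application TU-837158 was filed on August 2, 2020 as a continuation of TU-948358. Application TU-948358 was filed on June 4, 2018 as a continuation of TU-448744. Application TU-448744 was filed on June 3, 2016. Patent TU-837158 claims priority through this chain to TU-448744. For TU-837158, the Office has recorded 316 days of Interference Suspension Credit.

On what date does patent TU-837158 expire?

Earliest priority filing: 3 June 2016.
Base term: 3 June 2016 + 23 years → 3 June 2039.
Interference Suspension Credit: +316 days → 14 April 2040.

2040-04-14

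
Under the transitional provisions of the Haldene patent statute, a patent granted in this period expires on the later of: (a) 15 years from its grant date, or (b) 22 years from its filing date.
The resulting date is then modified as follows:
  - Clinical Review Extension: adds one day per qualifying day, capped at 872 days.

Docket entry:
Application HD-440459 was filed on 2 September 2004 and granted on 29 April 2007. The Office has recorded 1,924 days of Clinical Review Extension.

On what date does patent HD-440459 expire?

(a) grant + 15 years → 29 April 2022.
(b) filing + 22 years → 2 September 2026.
Later of the two: 2 September 2026.
Clinical Review Extension: 1924 days claimed exceeds the 872-day cap, so +872 days → 21 January 2029.

2029-01-21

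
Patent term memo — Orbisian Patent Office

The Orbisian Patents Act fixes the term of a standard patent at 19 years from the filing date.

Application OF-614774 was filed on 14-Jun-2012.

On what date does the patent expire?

Filing date + 19 years → 14 June 2031.

2031-06-14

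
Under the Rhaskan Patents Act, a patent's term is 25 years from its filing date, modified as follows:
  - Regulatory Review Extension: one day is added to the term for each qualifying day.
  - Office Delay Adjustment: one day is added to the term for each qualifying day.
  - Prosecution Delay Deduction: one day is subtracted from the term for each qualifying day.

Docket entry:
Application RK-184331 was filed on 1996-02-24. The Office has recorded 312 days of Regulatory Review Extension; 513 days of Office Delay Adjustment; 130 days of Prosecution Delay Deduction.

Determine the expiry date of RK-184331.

January 20, 2023

Base term: filing date + 25 years → 24 February 2021.
Regulatory Review Extension: +312 days → 2 January 2022.
Office Delay Adjustment: +513 days → 30 May 2023.
Prosecution Delay Deduction: −130 days → 20 January 2023.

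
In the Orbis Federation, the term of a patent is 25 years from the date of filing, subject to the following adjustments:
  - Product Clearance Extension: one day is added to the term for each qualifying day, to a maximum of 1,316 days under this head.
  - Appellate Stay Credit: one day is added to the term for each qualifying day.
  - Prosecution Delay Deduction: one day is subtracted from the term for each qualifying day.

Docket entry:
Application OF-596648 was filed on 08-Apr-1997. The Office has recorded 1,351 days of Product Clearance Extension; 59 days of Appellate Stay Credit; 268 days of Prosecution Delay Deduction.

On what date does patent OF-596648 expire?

Base term: filing date + 25 years → 8 April 2022.
Product Clearance Extension: 1351 days claimed exceeds the 1316-day cap, so +1316 days → 14 November 2025.
Appellate Stay Credit: +59 days → 12 January 2026.
Prosecution Delay Deduction: −268 days → 19 April 2025.

April 19, 2025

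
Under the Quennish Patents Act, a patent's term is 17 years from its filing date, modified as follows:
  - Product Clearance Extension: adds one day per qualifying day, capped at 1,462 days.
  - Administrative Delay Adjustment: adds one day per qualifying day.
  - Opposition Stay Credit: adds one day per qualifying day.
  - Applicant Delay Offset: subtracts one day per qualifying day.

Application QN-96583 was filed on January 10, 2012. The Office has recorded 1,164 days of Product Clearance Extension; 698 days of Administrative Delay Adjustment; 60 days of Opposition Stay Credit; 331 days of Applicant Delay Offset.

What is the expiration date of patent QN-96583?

2033-05-20

Base term: filing date + 17 years → 10 January 2029.
Product Clearance Extension: 1164 days (within the 1462-day cap) → +1164 days → 19 March 2032.
Administrative Delay Adjustment: +698 days → 15 February 2034.
Opposition Stay Credit: +60 days → 16 April 2034.
Applicant Delay Offset: −331 days → 20 May 2033.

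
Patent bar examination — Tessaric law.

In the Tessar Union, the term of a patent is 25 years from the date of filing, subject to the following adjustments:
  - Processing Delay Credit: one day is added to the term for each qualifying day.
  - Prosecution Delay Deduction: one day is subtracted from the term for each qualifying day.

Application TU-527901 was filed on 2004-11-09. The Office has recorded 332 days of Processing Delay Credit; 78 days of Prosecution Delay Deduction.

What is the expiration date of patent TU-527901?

Base term: filing date + 25 years → 9 November 2029.
Processing Delay Credit: +332 days → 7 October 2030.
Prosecution Delay Deduction: −78 days → 21 July 2030.

July 21, 2030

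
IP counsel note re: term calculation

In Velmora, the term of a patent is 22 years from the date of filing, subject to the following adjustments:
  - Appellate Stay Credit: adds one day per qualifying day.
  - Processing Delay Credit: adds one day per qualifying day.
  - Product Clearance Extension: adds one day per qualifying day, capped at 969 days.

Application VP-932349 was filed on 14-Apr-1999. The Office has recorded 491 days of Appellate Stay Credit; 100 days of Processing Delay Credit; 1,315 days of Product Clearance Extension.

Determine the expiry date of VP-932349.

2025-07-22

Base term: filing date + 22 years → 14 April 2021.
Appellate Stay Credit: +491 days → 18 August 2022.
Processing Delay Credit: +100 days → 26 November 2022.
Product Clearance Extension: 1315 days claimed exceeds the 969-day cap, so +969 days → 22 July 2025.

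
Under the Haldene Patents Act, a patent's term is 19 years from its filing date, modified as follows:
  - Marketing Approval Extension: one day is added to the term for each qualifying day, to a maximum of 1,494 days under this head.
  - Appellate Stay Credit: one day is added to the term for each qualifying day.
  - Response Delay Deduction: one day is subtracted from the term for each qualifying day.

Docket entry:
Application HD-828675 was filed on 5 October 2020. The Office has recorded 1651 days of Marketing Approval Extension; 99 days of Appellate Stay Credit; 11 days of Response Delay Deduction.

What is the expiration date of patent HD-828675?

Base term: filing date + 19 years → 5 October 2039.
Marketing Approval Extension: 1651 days claimed exceeds the 1494-day cap, so +1494 days → 7 November 2043.
Appellate Stay Credit: +99 days → 14 February 2044.
Response Delay Deduction: −11 days → 3 February 2044.

2044-02-03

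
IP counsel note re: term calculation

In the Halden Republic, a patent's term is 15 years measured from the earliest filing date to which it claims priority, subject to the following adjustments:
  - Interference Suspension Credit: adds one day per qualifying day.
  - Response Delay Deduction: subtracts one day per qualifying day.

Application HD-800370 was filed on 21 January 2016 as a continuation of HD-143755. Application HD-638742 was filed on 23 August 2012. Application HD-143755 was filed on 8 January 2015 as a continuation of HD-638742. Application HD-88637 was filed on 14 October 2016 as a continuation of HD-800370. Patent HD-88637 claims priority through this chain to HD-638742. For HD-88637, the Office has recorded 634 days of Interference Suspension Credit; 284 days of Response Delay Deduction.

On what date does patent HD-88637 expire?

Earliest priority filing: 23 August 2012.
Base term: 23 August 2012 + 15 years → 23 August 2027.
Interference Suspension Credit: +634 days → 18 May 2029.
Response Delay Deduction: −284 days → 7 August 2028.

2028-08-07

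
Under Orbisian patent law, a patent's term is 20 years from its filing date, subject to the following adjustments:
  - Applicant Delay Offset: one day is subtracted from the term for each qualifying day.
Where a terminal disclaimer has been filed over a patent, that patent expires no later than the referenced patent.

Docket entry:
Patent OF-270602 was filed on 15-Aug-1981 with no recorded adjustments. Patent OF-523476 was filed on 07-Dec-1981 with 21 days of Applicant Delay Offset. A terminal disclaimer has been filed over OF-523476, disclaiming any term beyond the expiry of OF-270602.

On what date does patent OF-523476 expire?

2001-08-15

Natural term of OF-523476:
  Base: filing + 20 years → 7 December 2001.
  Applicant Delay Offset: −21 days → 16 November 2001.
Expiry of referenced patent OF-270602:
  Base: filing + 20 years → 15 August 2001.
Terminal disclaimer: OF-523476 expires on the earlier of 16 November 2001 and 15 August 2001.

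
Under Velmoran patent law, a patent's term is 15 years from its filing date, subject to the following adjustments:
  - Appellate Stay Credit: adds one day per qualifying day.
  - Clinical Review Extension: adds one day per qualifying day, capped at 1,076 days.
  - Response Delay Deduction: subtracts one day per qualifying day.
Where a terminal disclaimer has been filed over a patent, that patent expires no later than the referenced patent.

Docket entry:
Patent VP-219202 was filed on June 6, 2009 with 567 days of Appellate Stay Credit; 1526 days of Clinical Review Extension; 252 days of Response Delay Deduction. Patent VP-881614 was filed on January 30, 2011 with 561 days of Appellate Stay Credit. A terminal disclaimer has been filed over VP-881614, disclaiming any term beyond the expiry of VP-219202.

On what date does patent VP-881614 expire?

2027-08-14

Natural term of VP-881614:
  Base: filing + 15 years → 30 January 2026.
  Appellate Stay Credit: +561 days → 14 August 2027.
Expiry of referenced patent VP-219202:
  Base: filing + 15 years → 6 June 2024.
  Appellate Stay Credit: +567 days → 25 December 2025.
  Clinical Review Extension: 1526 days claimed exceeds the 1076-day cap, so +1076 days → 5 December 2028.
  Response Delay Deduction: −252 days → 28 March 2028.
Terminal disclaimer: VP-881614 expires on the earlier of 14 August 2027 and 28 March 2028.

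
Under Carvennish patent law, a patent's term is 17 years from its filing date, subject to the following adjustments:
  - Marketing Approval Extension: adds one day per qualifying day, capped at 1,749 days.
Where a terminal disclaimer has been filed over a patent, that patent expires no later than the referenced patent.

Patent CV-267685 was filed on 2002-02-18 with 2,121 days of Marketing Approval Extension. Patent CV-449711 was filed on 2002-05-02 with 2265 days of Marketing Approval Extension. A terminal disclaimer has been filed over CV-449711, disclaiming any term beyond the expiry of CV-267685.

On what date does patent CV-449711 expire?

Natural term of CV-449711:
  Base: filing + 17 years → 2 May 2019.
  Marketing Approval Extension: 2265 days claimed exceeds the 1749-day cap, so +1749 days → 14 February 2024.
Expiry of referenced patent CV-267685:
  Base: filing + 17 years → 18 February 2019.
  Marketing Approval Extension: 2121 days claimed exceeds the 1749-day cap, so +1749 days → 3 December 2023.
Terminal disclaimer: CV-449711 expires on the earlier of 14 February 2024 and 3 December 2023.

December 3, 2023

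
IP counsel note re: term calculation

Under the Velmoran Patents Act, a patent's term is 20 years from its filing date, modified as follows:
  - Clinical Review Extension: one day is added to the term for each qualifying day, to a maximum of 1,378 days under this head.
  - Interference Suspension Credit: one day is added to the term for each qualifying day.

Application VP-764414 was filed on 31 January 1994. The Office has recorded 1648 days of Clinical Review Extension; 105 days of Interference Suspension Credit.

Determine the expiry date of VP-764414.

Base term: filing date + 20 years → 31 January 2014.
Clinical Review Extension: 1648 days claimed exceeds the 1378-day cap, so +1378 days → 9 November 2017.
Interference Suspension Credit: +105 days → 22 February 2018.

2018-02-22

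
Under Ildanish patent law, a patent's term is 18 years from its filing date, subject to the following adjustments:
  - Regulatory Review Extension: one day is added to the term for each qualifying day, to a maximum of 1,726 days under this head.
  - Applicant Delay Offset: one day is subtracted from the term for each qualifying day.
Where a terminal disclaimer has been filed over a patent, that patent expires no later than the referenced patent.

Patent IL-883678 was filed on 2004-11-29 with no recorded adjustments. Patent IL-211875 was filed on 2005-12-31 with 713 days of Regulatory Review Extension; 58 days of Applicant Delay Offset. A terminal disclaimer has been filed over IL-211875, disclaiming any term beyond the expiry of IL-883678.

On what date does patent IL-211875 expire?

2022-11-29

Natural term of IL-211875:
  Base: filing + 18 years → 31 December 2023.
  Regulatory Review Extension: 713 days (within the 1726-day cap) → +713 days → 13 December 2025.
  Applicant Delay Offset: −58 days → 16 October 2025.
Expiry of referenced patent IL-883678:
  Base: filing + 18 years → 29 November 2022.
Terminal disclaimer: IL-211875 expires on the earlier of 16 October 2025 and 29 November 2022.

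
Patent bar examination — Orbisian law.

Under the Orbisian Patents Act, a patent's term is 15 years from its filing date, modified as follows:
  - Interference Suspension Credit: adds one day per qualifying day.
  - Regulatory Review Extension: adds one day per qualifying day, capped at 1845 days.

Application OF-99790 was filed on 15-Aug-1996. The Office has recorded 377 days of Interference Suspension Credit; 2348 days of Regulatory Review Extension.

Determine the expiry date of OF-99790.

Base term: filing date + 15 years → 15 August 2011.
Interference Suspension Credit: +377 days → 26 August 2012.
Regulatory Review Extension: 2348 days claimed exceeds the 1845-day cap, so +1845 days → 14 September 2017.

September 14, 2017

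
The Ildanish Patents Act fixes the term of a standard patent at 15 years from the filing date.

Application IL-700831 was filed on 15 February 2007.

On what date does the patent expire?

Filing date + 15 years → 15 February 2022.

2022-02-15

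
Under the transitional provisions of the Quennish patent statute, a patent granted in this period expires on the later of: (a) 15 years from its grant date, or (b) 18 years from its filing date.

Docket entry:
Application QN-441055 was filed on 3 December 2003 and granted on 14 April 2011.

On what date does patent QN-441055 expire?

2026-04-14

(a) grant + 15 years → 14 April 2026.
(b) filing + 18 years → 3 December 2021.
Later of the two: 14 April 2026.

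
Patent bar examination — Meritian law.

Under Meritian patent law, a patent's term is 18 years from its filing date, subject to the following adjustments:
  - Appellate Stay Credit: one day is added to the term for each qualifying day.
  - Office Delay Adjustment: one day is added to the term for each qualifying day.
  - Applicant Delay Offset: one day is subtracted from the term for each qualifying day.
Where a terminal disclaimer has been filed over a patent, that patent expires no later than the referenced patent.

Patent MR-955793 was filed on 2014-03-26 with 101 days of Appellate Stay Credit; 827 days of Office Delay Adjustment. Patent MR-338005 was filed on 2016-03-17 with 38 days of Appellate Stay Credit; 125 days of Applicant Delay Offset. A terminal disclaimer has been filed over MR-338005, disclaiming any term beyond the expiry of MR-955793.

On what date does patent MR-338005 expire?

December 20, 2033

Natural term of MR-338005:
  Base: filing + 18 years → 17 March 2034.
  Appellate Stay Credit: +38 days → 24 April 2034.
  Applicant Delay Offset: −125 days → 20 December 2033.
Expiry of referenced patent MR-955793:
  Base: filing + 18 years → 26 March 2032.
  Appellate Stay Credit: +101 days → 5 July 2032.
  Office Delay Adjustment: +827 days → 10 October 2034.
Terminal disclaimer: MR-338005 expires on the earlier of 20 December 2033 and 10 October 2034.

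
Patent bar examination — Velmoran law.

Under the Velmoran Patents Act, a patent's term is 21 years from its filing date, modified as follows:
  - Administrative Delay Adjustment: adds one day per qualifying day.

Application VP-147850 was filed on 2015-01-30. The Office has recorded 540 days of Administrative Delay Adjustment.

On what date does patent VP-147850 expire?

Base term: filing date + 21 years → 30 January 2036.
Administrative Delay Adjustment: +540 days → 23 July 2037.

2037-07-23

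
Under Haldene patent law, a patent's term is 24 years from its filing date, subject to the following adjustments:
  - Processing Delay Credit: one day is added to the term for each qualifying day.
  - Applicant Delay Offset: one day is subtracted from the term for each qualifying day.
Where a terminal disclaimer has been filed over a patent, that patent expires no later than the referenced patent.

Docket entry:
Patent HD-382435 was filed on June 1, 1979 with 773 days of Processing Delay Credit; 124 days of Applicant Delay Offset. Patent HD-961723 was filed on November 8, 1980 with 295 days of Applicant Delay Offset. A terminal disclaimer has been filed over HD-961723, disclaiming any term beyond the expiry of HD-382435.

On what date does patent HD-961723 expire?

Natural term of HD-961723:
  Base: filing + 24 years → 8 November 2004.
  Applicant Delay Offset: −295 days → 18 January 2004.
Expiry of referenced patent HD-382435:
  Base: filing + 24 years → 1 June 2003.
  Processing Delay Credit: +773 days → 13 July 2005.
  Applicant Delay Offset: −124 days → 11 March 2005.
Terminal disclaimer: HD-961723 expires on the earlier of 18 January 2004 and 11 March 2005.

January 18, 2004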